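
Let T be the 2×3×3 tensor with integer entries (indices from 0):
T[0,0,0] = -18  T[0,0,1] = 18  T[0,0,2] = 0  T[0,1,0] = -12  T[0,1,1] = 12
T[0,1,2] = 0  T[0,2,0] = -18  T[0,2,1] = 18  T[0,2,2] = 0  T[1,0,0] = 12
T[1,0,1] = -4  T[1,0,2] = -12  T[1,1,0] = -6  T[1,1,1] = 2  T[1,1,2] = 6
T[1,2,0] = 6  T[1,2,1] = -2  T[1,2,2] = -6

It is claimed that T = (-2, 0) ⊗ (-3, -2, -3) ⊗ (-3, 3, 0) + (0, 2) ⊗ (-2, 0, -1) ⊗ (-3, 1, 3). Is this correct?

Reconstruct entry (1,1,0) from the claimed factors: Σₗ aₗ[1]bₗ[1]cₗ[0] = (0)·(-2)·(-3) + (2)·(0)·(-3) = 0, but T[1,1,0] = -6. The claim is false.

No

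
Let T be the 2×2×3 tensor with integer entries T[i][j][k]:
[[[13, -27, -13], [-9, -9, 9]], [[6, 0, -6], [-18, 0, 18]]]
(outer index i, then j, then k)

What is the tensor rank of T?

Lower bound: the mode-1 unfolding of T (rows indexed by i, columns by (j,k) = (0,0), (0,1), (0,2), (1,0), (1,1), (1,2)) is [[13, -27, -13, -9, -9, 9], [6, 0, -6, -18, 0, 18]].
There the 2×2 minor on rows i ∈ {0, 1}, columns (j,k) ∈ {(0,0), (0,1)} is det [[13, -27], [6, 0]] = 162 ≠ 0, so this unfolding has rank ≥ 2; CP rank is at least every unfolding rank, so rank(T) ≥ 2. (Unfolding ranks only ever bound the CP rank from below — rank(T) can be strictly larger than all of them — so the matching upper bound has to come from an explicit 2-term decomposition.)
Upper bound — finding two terms. Write S_k = T[:,:,k] for the frontal slices: S₀ = [[13, -9], [6, -18]], S₁ = [[-27, -9], [0, 0]], S₂ = [[-13, 9], [-6, 18]].
If T = a₁ ⊗ b₁ ⊗ c₁ + a₂ ⊗ b₂ ⊗ c₂ then each S_k = c₁[k]·a₁b₁ᵀ + c₂[k]·a₂b₂ᵀ. S₀ and S₁ are linearly independent, so a₁b₁ᵀ and a₂b₂ᵀ must span the same plane of matrices: they are the rank-1 matrices of the form x·S₀ + y·S₁.
det(x·S₀ + y·S₁) is −180·x² + 540·xy = (-180)·(x − 3·y)(x), vanishing at (x:y) = (3:1) and (0:1).
M₁ = 3·S₀ + S₁ = [[12, -36], [18, -54]] = 6·[2, 3][1, -3]ᵀ and M₂ = S₁ = [[-27, -9], [0, 0]] = (-9)·[1, 0][3, 1]ᵀ, so take a₁ = [2, 3], b₁ = [1, -3], a₂ = [1, 0], b₂ = [3, 1].
Each slice is an integer combination of E₁ = a₁b₁ᵀ and E₂ = a₂b₂ᵀ: S₀ = 2·E₁ + 3·E₂, S₁ = −9·E₂, S₂ = −2·E₁ − 3·E₂; reading off coefficients, c₁ = [2, 0, -2] and c₂ = [3, -9, -3].
Hence T = [2, 3] ⊗ [1, -3] ⊗ [2, 0, -2] + [1, 0] ⊗ [3, 1] ⊗ [3, -9, -3], so rank(T) ≤ 2.
These bounds meet, so rank(T) = 2.

2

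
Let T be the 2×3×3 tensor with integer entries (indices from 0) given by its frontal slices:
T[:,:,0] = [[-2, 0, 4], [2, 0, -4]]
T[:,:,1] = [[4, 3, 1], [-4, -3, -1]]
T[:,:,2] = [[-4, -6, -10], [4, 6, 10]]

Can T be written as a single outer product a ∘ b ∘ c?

No

The mode-3 unfolding of T (rows indexed by k, columns by (i,j) = (0,0), (0,1), (0,2), (1,0), (1,1), (1,2)) is [[-2, 0, 4, 2, 0, -4], [4, 3, 1, -4, -3, -1], [-4, -6, -10, 4, 6, 10]].
There the 2×2 minor on rows k ∈ {0, 1}, columns (i,j) ∈ {(0,0), (0,1)} is det [[-2, 0], [4, 3]] = -6 ≠ 0, so this unfolding has rank ≥ 2; CP rank is at least every unfolding rank, so rank(T) ≥ 2.
In particular rank(T) ≥ 2 > 1, so T is not rank-1.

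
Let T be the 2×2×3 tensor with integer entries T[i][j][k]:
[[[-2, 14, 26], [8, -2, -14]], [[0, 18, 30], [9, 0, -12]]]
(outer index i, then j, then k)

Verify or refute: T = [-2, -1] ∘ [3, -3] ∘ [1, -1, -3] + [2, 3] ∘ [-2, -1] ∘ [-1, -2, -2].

Reconstruct entry (1,0,0) from the claimed factors: Σₗ aₗ[1]bₗ[0]cₗ[0] = (-1)·(3)·(1) + (3)·(-2)·(-1) = 3, but T[1,0,0] = 0. The claim is false.

No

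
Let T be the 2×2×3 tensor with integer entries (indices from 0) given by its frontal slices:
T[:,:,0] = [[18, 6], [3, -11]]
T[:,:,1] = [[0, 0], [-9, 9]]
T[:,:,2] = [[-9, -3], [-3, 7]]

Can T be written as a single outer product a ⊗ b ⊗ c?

No

The mode-3 unfolding of T (rows indexed by k, columns by (i,j) = (0,0), (0,1), (1,0), (1,1)) is [[18, 6, 3, -11], [0, 0, -9, 9], [-9, -3, -3, 7]].
There the 2×2 minor on rows k ∈ {0, 1}, columns (i,j) ∈ {(0,0), (1,0)} is det [[18, 3], [0, -9]] = -162 ≠ 0, so this unfolding has rank ≥ 2; CP rank is at least every unfolding rank, so rank(T) ≥ 2.
In particular rank(T) ≥ 2 > 1, so T is not rank-1.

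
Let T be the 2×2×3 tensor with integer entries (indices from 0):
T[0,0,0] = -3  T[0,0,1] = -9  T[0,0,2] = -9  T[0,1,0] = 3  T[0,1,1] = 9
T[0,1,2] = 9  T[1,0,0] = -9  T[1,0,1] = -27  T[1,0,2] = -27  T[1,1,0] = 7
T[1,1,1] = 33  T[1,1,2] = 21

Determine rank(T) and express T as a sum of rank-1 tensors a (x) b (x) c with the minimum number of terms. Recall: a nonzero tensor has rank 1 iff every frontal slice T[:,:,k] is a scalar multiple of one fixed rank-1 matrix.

Lower bound: the mode-3 unfolding of T (rows indexed by k, columns by (i,j) = (0,0), (0,1), (1,0), (1,1)) is [[-3, 3, -9, 7], [-9, 9, -27, 33], [-9, 9, -27, 21]].
There the 2×2 minor on rows k ∈ {0, 1}, columns (i,j) ∈ {(0,0), (1,1)} is det [[-3, 7], [-9, 33]] = -36 ≠ 0, so this unfolding has rank ≥ 2; CP rank is at least every unfolding rank, so rank(T) ≥ 2. (Unfolding ranks only ever bound the CP rank from below — rank(T) can be strictly larger than all of them — so the matching upper bound has to come from an explicit 2-term decomposition.)
Upper bound — finding two terms. Write S_k = T[:,:,k] for the frontal slices: S₀ = [[-3, 3], [-9, 7]], S₁ = [[-9, 9], [-27, 33]], S₂ = [[-9, 9], [-27, 21]].
If T = a₁ (x) b₁ (x) c₁ + a₂ (x) b₂ (x) c₂ then each S_k = c₁[k]·a₁b₁ᵀ + c₂[k]·a₂b₂ᵀ. S₀ and S₁ are linearly independent, so a₁b₁ᵀ and a₂b₂ᵀ must span the same plane of matrices: they are the rank-1 matrices of the form x·S₀ + y·S₁.
det(x·S₀ + y·S₁) is 6·x² − 54·y² = 6·(x − 3·y)(x + 3·y), vanishing at (x:y) = (3:1) and (3:-1).
M₁ = 3·S₀ + S₁ = [[-18, 18], [-54, 54]] = (-18)·[1, 3][1, -1]ᵀ and M₂ = 3·S₀ − S₁ = [[0, 0], [0, -12]] = (-12)·[0, 1][0, 1]ᵀ, so take a₁ = [1, 3], b₁ = [1, -1], a₂ = [0, 1], b₂ = [0, 1].
Each slice is an integer combination of E₁ = a₁b₁ᵀ and E₂ = a₂b₂ᵀ: S₀ = −3·E₁ − 2·E₂, S₁ = −9·E₁ + 6·E₂, S₂ = −9·E₁ − 6·E₂; reading off coefficients, c₁ = [-3, -9, -9] and c₂ = [-2, 6, -6].
Hence T = [1, 3] (x) [1, -1] (x) [-3, -9, -9] + [0, 1] (x) [0, 1] (x) [-2, 6, -6], so rank(T) ≤ 2.
These bounds meet, so rank(T) = 2.

rank(T) = 2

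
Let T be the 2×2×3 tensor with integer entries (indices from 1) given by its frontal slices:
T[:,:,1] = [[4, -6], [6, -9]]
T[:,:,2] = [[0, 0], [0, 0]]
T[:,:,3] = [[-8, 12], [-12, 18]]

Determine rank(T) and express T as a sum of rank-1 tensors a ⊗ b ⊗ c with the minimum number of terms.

Lower bound: T ≠ 0 (e.g. T[1,1,1] = 4), so rank(T) ≥ 1.
Upper bound: the mode-1 fibre T[:,1,1] = [4, 6] gives a = [2, 3] (primitive direction); the mode-2 fibre T[1,:,1] = [4, -6] gives b = [2, -3]; then c[k] = T[1,1,k] / (a[1]·b[1]) = [4, 0, -8] / 4 = [1, 0, -2].
Expanding [2, 3] ⊗ [2, -3] ⊗ [1, 0, -2] reproduces all 12 entries of T, so T = [2, 3] ⊗ [2, -3] ⊗ [1, 0, -2] and rank(T) ≤ 1.
These bounds meet, so rank(T) = 1.

rank(T) = 1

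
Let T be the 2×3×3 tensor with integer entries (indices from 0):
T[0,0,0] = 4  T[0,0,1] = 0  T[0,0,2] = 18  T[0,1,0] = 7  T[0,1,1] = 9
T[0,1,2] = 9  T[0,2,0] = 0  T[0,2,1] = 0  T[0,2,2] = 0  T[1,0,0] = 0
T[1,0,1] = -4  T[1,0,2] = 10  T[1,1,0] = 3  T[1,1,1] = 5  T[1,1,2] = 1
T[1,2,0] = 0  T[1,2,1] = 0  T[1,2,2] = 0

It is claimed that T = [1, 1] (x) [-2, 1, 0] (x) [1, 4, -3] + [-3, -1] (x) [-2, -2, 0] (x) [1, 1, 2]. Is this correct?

No

Reconstruct entry (0,0,1) from the claimed factors: Σₗ aₗ[0]bₗ[0]cₗ[1] = (1)·(-2)·(4) + (-3)·(-2)·(1) = -2, but T[0,0,1] = 0. The claim is false.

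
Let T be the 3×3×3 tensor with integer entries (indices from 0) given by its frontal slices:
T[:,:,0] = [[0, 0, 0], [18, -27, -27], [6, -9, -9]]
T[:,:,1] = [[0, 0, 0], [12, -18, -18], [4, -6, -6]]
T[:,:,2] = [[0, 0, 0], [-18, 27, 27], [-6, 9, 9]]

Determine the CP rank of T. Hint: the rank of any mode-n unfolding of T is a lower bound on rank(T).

1

Lower bound: T ≠ 0 (e.g. T[1,0,0] = 18), so rank(T) ≥ 1.
Upper bound: if T = a ⊗ b ⊗ c then every fibre of T is a multiple of the corresponding factor, so read the factors off the fibres through the nonzero entry T[1,0,0] = 18.
The mode-1 fibre T[:,0,0] = [0, 18, 6] gives a = [0, 3, 1] (primitive direction); the mode-2 fibre T[1,:,0] = [18, -27, -27] gives b = [2, -3, -3]; then c[k] = T[1,0,k] / (a[1]·b[0]) = [18, 12, -18] / 6 = [3, 2, -3].
Expanding [0, 3, 1] ⊗ [2, -3, -3] ⊗ [3, 2, -3] reproduces all 27 entries of T, so T = [0, 3, 1] ⊗ [2, -3, -3] ⊗ [3, 2, -3] and rank(T) ≤ 1.
These bounds meet, so rank(T) = 1.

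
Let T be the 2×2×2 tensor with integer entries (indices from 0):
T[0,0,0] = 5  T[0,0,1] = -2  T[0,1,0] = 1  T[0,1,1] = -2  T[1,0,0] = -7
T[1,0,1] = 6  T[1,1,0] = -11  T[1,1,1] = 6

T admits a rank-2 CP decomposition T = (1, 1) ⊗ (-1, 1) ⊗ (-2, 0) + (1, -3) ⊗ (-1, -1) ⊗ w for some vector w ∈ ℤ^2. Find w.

w = (-3, 2)

Subtract the known terms from T to get the rank-1 residual R = (1, -3) ⊗ (-1, -1) ⊗ w, so R[i,j,k] = a[i]·b[j]·w[k]. Pick indices with nonzero a[0]·b[0] = (1)·(-1) = -1. Only the fibre through (0,0,·) is needed: R[0,0,:] = T[0,0,:] − Σₗ aₗ[0]bₗ[0]cₗ = [5, -2] − (1)·(-1)·(-2, 0) = [3, -2]. Then w[k] = R[0,0,k] / -1 for each k, giving w = [3, -2] / -1 = (-3, 2).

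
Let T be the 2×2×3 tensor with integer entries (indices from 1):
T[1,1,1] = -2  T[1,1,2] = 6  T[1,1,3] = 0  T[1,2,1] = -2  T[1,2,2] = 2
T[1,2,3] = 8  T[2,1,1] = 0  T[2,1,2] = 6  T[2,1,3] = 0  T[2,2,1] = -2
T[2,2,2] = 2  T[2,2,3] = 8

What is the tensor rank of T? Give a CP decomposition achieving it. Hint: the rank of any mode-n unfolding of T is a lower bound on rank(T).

rank(T) = 3

Lower bound: the mode-3 unfolding of T (rows indexed by k, columns by (i,j) = (1,1), (1,2), (2,1), (2,2)) is [[-2, -2, 0, -2], [6, 2, 6, 2], [0, 8, 0, 8]].
There the 3×3 minor on rows k ∈ {1, 2, 3}, columns (i,j) ∈ {(1,1), (1,2), (2,1)} is det [[-2, -2, 0], [6, 2, 6], [0, 8, 0]] = 96 ≠ 0, so this unfolding has rank ≥ 3; CP rank is at least every unfolding rank, so rank(T) ≥ 3. (This is only a lower bound: in general the CP rank may exceed every unfolding rank, so we still need to exhibit 3 rank-1 terms summing to T.)
Upper bound: T is a sum of 3 rank-1 terms, T = [1, 1] ⊗ [1, -1] ⊗ [2, 2, -4] + [1, 1] ⊗ [1, 1] ⊗ [0, 4, 4] + [2, 1] ⊗ [1, 0] ⊗ [-2, 0, 0] (written with every a and b primitive with positive leading entry and the scale carried by c; CP decompositions are not unique, and this one is verified by expanding entrywise), so rank(T) ≤ 3.
These bounds meet, so rank(T) = 3.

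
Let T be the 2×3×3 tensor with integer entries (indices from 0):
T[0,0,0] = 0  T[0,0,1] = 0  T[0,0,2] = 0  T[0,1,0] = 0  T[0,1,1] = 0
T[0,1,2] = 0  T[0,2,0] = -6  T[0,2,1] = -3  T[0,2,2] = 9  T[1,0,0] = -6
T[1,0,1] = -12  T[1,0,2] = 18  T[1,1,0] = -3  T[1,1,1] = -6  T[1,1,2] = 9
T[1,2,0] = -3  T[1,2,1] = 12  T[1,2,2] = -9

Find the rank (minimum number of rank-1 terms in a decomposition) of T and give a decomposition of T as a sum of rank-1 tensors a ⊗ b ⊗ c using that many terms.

Lower bound: in the mode-2 unfolding of T (rows indexed by j, columns by (i,k)) the 2×2 minor on rows j ∈ {0, 2}, columns (i,k) ∈ {(0,0), (1,0)} is det [[0, -6], [-6, -3]] = -36 ≠ 0, so that unfolding has rank ≥ 2 and hence rank(T) ≥ 2 (CP rank is at least every unfolding rank, though it can be larger).
Upper bound: with S_k = T[:,:,k], the two rank-1 terms a₁b₁ᵀ, a₂b₂ᵀ are the rank-1 members of the pencil x·S₀ + y·S₁.
The 2×2 minor of x·S₀ + y·S₁ on rows {0,1}, columns {0,2} is −36·x² − 90·xy − 36·y² = (-18)·(x + 2·y)(2·x + y), vanishing at (x:y) = (2:-1) and (1:-2).
M₁ = 2·S₀ − S₁ = [[0, 0, -9], [0, 0, -18]] = (-9)·[1, 2][0, 0, 1]ᵀ and M₂ = S₀ − 2·S₁ = [[0, 0, 0], [18, 9, -27]] = 9·[0, 1][2, 1, -3]ᵀ, so take a₁ = [1, 2], b₁ = [0, 0, 1], a₂ = [0, 1], b₂ = [2, 1, -3].
Each slice is an integer combination of E₁ = a₁b₁ᵀ and E₂ = a₂b₂ᵀ: S₀ = −6·E₁ − 3·E₂, S₁ = −3·E₁ − 6·E₂, S₂ = 9·E₁ + 9·E₂; reading off coefficients, c₁ = [-6, -3, 9] and c₂ = [-3, -6, 9].
Hence T = [1, 2] ⊗ [0, 0, 1] ⊗ [-6, -3, 9] + [0, 1] ⊗ [2, 1, -3] ⊗ [-3, -6, 9], so rank(T) ≤ 2.
These bounds meet, so rank(T) = 2.

rank(T) = 2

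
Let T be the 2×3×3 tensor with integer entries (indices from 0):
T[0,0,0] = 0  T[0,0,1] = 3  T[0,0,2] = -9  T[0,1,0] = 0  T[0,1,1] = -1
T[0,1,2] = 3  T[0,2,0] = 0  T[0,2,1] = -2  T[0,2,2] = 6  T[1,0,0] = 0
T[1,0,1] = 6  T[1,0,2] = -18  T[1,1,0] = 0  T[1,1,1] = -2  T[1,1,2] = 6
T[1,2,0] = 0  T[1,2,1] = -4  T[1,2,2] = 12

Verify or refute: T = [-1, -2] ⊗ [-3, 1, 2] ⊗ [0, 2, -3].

No

Reconstruct entry (0,0,1) from the claimed factors: Σₗ aₗ[0]bₗ[0]cₗ[1] = (-1)·(-3)·(2) = 6, but T[0,0,1] = 3. The claim is false.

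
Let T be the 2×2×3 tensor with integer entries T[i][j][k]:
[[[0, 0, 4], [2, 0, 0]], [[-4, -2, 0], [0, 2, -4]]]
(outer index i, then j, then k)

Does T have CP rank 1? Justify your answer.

No

The mode-3 unfolding of T (rows indexed by k, columns by (i,j) = (0,0), (0,1), (1,0), (1,1)) is [[0, 2, -4, 0], [0, 0, -2, 2], [4, 0, 0, -4]].
There the 3×3 minor on rows k ∈ {0, 1, 2}, columns (i,j) ∈ {(0,0), (0,1), (1,0)} is det [[0, 2, -4], [0, 0, -2], [4, 0, 0]] = -16 ≠ 0, so this unfolding has rank ≥ 3; CP rank is at least every unfolding rank, so rank(T) ≥ 3.
In particular rank(T) ≥ 3 > 1, so T is not rank-1.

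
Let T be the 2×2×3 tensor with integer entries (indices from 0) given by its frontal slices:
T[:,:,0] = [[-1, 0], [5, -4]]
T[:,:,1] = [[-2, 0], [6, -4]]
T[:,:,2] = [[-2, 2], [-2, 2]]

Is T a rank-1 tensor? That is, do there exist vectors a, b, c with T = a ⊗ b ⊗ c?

The mode-3 unfolding of T (rows indexed by k, columns by (i,j) = (0,0), (0,1), (1,0), (1,1)) is [[-1, 0, 5, -4], [-2, 0, 6, -4], [-2, 2, -2, 2]].
There the 3×3 minor on rows k ∈ {0, 1, 2}, columns (i,j) ∈ {(0,0), (0,1), (1,0)} is det [[-1, 0, 5], [-2, 0, 6], [-2, 2, -2]] = -8 ≠ 0, so this unfolding has rank ≥ 3; CP rank is at least every unfolding rank, so rank(T) ≥ 3.
In particular rank(T) ≥ 3 > 1, so T is not rank-1.

No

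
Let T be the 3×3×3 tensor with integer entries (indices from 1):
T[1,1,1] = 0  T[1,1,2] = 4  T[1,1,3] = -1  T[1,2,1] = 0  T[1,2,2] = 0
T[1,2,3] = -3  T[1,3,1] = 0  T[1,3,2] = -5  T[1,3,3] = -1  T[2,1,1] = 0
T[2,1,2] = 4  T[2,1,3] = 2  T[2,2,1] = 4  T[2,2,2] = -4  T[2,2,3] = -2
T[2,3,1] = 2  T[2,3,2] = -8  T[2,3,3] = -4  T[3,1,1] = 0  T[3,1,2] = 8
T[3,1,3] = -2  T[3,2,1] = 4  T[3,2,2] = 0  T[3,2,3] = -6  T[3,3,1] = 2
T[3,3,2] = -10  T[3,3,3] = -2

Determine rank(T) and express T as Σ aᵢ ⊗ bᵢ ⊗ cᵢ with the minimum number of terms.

Lower bound: the mode-2 unfolding of T (rows indexed by j, columns by (i,k) = (1,1), (1,2), (1,3), (2,1), (2,2), (2,3), (3,1), (3,2), (3,3)) is [[0, 4, -1, 0, 4, 2, 0, 8, -2], [0, 0, -3, 4, -4, -2, 4, 0, -6], [0, -5, -1, 2, -8, -4, 2, -10, -2]].
There the 3×3 minor on rows j ∈ {1, 2, 3}, columns (i,k) ∈ {(1,2), (1,3), (2,1)} is det [[4, -1, 0], [0, -3, 4], [-5, -1, 2]] = 12 ≠ 0, so this unfolding has rank ≥ 3; CP rank is at least every unfolding rank, so rank(T) ≥ 3. (This is only a lower bound: in general the CP rank may exceed every unfolding rank, so we still need to exhibit 3 rank-1 terms summing to T.)
Upper bound: T is a sum of 3 rank-1 terms, T = (0, 1, 1) ⊗ (0, 2, 1) ⊗ (2, 0, 0) + (1, 0, 2) ⊗ (2, 2, -1) ⊗ (0, 1, -1) + (1, 2, 2) ⊗ (1, -1, -2) ⊗ (0, 2, 1) (written with every a and b primitive with positive leading entry and the scale carried by c; CP decompositions are not unique, and this one is verified by expanding entrywise), so rank(T) ≤ 3.
These bounds meet, so rank(T) = 3.
Check entry T[2,1,3] = 2: (1)·(0)·(0) + (0)·(2)·(-1) + (2)·(1)·(1) = 2.

rank(T) = 3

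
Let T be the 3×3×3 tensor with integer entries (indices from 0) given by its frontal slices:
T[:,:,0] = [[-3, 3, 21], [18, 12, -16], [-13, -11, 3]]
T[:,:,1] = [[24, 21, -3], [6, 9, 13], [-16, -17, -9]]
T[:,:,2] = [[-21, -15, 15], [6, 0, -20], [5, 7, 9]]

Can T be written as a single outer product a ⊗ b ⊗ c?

No

The mode-2 unfolding of T (rows indexed by j, columns by (i,k) = (0,0), (0,1), (0,2), (1,0), (1,1), (1,2), (2,0), (2,1), (2,2)) is [[-3, 24, -21, 18, 6, 6, -13, -16, 5], [3, 21, -15, 12, 9, 0, -11, -17, 7], [21, -3, 15, -16, 13, -20, 3, -9, 9]].
There the 2×2 minor on rows j ∈ {0, 1}, columns (i,k) ∈ {(0,0), (0,1)} is det [[-3, 24], [3, 21]] = -135 ≠ 0, so this unfolding has rank ≥ 2; CP rank is at least every unfolding rank, so rank(T) ≥ 2.
In particular rank(T) ≥ 2 > 1, so T is not rank-1.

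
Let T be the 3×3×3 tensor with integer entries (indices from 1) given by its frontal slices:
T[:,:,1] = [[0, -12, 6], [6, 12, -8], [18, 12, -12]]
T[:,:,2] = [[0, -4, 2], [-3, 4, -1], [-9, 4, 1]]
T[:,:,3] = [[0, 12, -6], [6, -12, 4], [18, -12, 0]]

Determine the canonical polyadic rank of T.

Lower bound: the mode-3 unfolding of T (rows indexed by k, columns by (i,j) = (1,1), (1,2), (1,3), (2,1), (2,2), (2,3), (3,1), (3,2), (3,3)) is [[0, -12, 6, 6, 12, -8, 18, 12, -12], [0, -4, 2, -3, 4, -1, -9, 4, 1], [0, 12, -6, 6, -12, 4, 18, -12, 0]].
There the 2×2 minor on rows k ∈ {1, 2}, columns (i,j) ∈ {(1,2), (2,1)} is det [[-12, 6], [-4, -3]] = 60 ≠ 0, so this unfolding has rank ≥ 2; CP rank is at least every unfolding rank, so rank(T) ≥ 2. (This is only a lower bound: in general the CP rank may exceed every unfolding rank, so we still need to exhibit 2 rank-1 terms summing to T.)
Upper bound — finding two terms. Write S_k = T[:,:,k] for the frontal slices: S₁ = [[0, -12, 6], [6, 12, -8], [18, 12, -12]], S₂ = [[0, -4, 2], [-3, 4, -1], [-9, 4, 1]], S₃ = [[0, 12, -6], [6, -12, 4], [18, -12, 0]].
If T = a₁ (x) b₁ (x) c₁ + a₂ (x) b₂ (x) c₂ then each S_k = c₁[k]·a₁b₁ᵀ + c₂[k]·a₂b₂ᵀ. S₁ and S₂ are linearly independent, so a₁b₁ᵀ and a₂b₂ᵀ must span the same plane of matrices: they are the rank-1 matrices of the form x·S₁ + y·S₂.
The 2×2 minor of x·S₁ + y·S₂ on rows {1,2}, columns {1,2} is 72·x² − 12·xy − 12·y² = 12·(2·x − y)(3·x + y), vanishing at (x:y) = (1:2) and (1:-3).
M₁ = S₁ + 2·S₂ = [[0, -20, 10], [0, 20, -10], [0, 20, -10]] = (-10)·(1, -1, -1)(0, 2, -1)ᵀ and M₂ = S₁ − 3·S₂ = [[0, 0, 0], [15, 0, -5], [45, 0, -15]] = 5·(0, 1, 3)(3, 0, -1)ᵀ, so take a₁ = (1, -1, -1), b₁ = (0, 2, -1), a₂ = (0, 1, 3), b₂ = (3, 0, -1).
Each slice is an integer combination of E₁ = a₁b₁ᵀ and E₂ = a₂b₂ᵀ: S₁ = −6·E₁ + 2·E₂, S₂ = −2·E₁ − E₂, S₃ = 6·E₁ + 2·E₂; reading off coefficients, c₁ = (-6, -2, 6) and c₂ = (2, -1, 2).
Hence T = (1, -1, -1) (x) (0, 2, -1) (x) (-6, -2, 6) + (0, 1, 3) (x) (3, 0, -1) (x) (2, -1, 2), so rank(T) ≤ 2.
These bounds meet, so rank(T) = 2.

2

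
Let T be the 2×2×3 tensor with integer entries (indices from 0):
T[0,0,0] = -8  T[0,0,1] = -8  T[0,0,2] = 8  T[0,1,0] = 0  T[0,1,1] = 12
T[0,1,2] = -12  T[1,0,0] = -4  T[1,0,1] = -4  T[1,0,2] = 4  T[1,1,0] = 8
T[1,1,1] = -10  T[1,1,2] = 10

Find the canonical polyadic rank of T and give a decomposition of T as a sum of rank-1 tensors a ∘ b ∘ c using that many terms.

Lower bound: the mode-3 unfolding of T (rows indexed by k, columns by (i,j) = (0,0), (0,1), (1,0), (1,1)) is [[-8, 0, -4, 8], [-8, 12, -4, -10], [8, -12, 4, 10]].
There the 2×2 minor on rows k ∈ {0, 1}, columns (i,j) ∈ {(0,0), (0,1)} is det [[-8, 0], [-8, 12]] = -96 ≠ 0, so this unfolding has rank ≥ 2; CP rank is at least every unfolding rank, so rank(T) ≥ 2. (This is only a lower bound: in general the CP rank may exceed every unfolding rank, so we still need to exhibit 2 rank-1 terms summing to T.)
Upper bound — finding two terms. Write S_k = T[:,:,k] for the frontal slices: S₀ = [[-8, 0], [-4, 8]], S₁ = [[-8, 12], [-4, -10]], S₂ = [[8, -12], [4, 10]].
If T = a₁ ∘ b₁ ∘ c₁ + a₂ ∘ b₂ ∘ c₂ then each S_k = c₁[k]·a₁b₁ᵀ + c₂[k]·a₂b₂ᵀ. S₀ and S₁ are linearly independent, so a₁b₁ᵀ and a₂b₂ᵀ must span the same plane of matrices: they are the rank-1 matrices of the form x·S₀ + y·S₁.
det(x·S₀ + y·S₁) is −64·x² + 64·xy + 128·y² = (-64)·(x − 2·y)(x + y), vanishing at (x:y) = (2:1) and (1:-1).
M₁ = 2·S₀ + S₁ = [[-24, 12], [-12, 6]] = (-6)·[2, 1][2, -1]ᵀ and M₂ = S₀ − S₁ = [[0, -12], [0, 18]] = (-6)·[2, -3][0, 1]ᵀ, so take a₁ = [2, 1], b₁ = [2, -1], a₂ = [2, -3], b₂ = [0, 1].
Each slice is an integer combination of E₁ = a₁b₁ᵀ and E₂ = a₂b₂ᵀ: S₀ = −2·E₁ − 2·E₂, S₁ = −2·E₁ + 4·E₂, S₂ = 2·E₁ − 4·E₂; reading off coefficients, c₁ = [-2, -2, 2] and c₂ = [-2, 4, -4].
Hence T = [2, 1] ∘ [2, -1] ∘ [-2, -2, 2] + [2, -3] ∘ [0, 1] ∘ [-2, 4, -4], so rank(T) ≤ 2.
These bounds meet, so rank(T) = 2.

rank(T) = 2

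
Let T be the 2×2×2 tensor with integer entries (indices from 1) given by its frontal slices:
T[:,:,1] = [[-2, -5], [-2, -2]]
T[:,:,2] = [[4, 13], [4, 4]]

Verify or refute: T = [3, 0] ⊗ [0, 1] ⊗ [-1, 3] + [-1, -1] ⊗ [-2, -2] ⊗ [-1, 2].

Yes

Reconstruct entrywise from the claimed factors. For example, T[1,1,1] = -2 and Σₗ aₗ[1]bₗ[1]cₗ[1] = (3)·(0)·(-1) + (-1)·(-2)·(-1) = -2; checking all 8 entries, every one matches. The claim holds.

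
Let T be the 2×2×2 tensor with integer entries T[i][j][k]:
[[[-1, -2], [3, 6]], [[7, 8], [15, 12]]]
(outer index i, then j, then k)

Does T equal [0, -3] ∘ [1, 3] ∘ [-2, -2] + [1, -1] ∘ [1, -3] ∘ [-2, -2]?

Reconstruct entry (0,0,0) from the claimed factors: Σₗ aₗ[0]bₗ[0]cₗ[0] = (0)·(1)·(-2) + (1)·(1)·(-2) = -2, but T[0,0,0] = -1. The claim is false.

No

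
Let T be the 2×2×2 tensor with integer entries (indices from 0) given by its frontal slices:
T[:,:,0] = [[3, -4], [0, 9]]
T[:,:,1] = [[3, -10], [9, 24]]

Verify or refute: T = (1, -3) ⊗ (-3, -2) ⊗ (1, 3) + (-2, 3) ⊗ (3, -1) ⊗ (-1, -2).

Reconstruct entrywise from the claimed factors. For example, T[1,0,1] = 9 and Σₗ aₗ[1]bₗ[0]cₗ[1] = (-3)·(-3)·(3) + (3)·(3)·(-2) = 9; checking all 8 entries, every one matches. The claim holds.

Yes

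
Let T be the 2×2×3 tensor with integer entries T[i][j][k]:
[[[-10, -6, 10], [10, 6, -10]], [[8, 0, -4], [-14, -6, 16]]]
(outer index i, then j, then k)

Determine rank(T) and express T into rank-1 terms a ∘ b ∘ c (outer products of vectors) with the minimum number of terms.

rank(T) = 3

Lower bound: the mode-3 unfolding of T (rows indexed by k, columns by (i,j) = (0,0), (0,1), (1,0), (1,1)) is [[-10, 10, 8, -14], [-6, 6, 0, -6], [10, -10, -4, 16]].
There the 3×3 minor on rows k ∈ {0, 1, 2}, columns (i,j) ∈ {(0,0), (1,0), (1,1)} is det [[-10, 8, -14], [-6, 0, -6], [10, -4, 16]] = 192 ≠ 0, so this unfolding has rank ≥ 3; CP rank is at least every unfolding rank, so rank(T) ≥ 3. (Unfolding ranks only ever bound the CP rank from below — rank(T) can be strictly larger than all of them — so the matching upper bound has to come from an explicit 3-term decomposition.)
Upper bound: T is a sum of 3 rank-1 terms, T = [0, 1] ∘ [2, 1] ∘ [-2, -2, 4] + [1, -2] ∘ [1, -1] ∘ [-2, 2, 2] + [1, -1] ∘ [1, -1] ∘ [-8, -8, 8] (one valid choice — decompositions are not unique — normalised so each a, b is primitive with positive first nonzero entry; check it by expanding all entries), so rank(T) ≤ 3.
These bounds meet, so rank(T) = 3.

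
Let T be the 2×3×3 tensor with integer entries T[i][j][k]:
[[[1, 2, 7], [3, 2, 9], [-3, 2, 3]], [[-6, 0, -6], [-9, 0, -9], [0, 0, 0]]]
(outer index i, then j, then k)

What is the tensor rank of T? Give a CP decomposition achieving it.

rank(T) = 2

Lower bound: the mode-3 unfolding of T (rows indexed by k, columns by (i,j) = (0,0), (0,1), (0,2), (1,0), (1,1), (1,2)) is [[1, 3, -3, -6, -9, 0], [2, 2, 2, 0, 0, 0], [7, 9, 3, -6, -9, 0]].
There the 2×2 minor on rows k ∈ {0, 1}, columns (i,j) ∈ {(0,0), (0,1)} is det [[1, 3], [2, 2]] = -4 ≠ 0, so this unfolding has rank ≥ 2; CP rank is at least every unfolding rank, so rank(T) ≥ 2. (Unfolding ranks only ever bound the CP rank from below — rank(T) can be strictly larger than all of them — so the matching upper bound has to come from an explicit 2-term decomposition.)
Upper bound — finding two terms. Write S_k = T[:,:,k] for the frontal slices: S₀ = [[1, 3, -3], [-6, -9, 0]], S₁ = [[2, 2, 2], [0, 0, 0]], S₂ = [[7, 9, 3], [-6, -9, 0]].
If T = a₁ ⊗ b₁ ⊗ c₁ + a₂ ⊗ b₂ ⊗ c₂ then each S_k = c₁[k]·a₁b₁ᵀ + c₂[k]·a₂b₂ᵀ. S₀ and S₁ are linearly independent, so a₁b₁ᵀ and a₂b₂ᵀ must span the same plane of matrices: they are the rank-1 matrices of the form x·S₀ + y·S₁.
The 2×2 minor of x·S₀ + y·S₁ on rows {0,1}, columns {0,1} is 9·x² − 6·xy = 3·(3·x − 2·y)(x), vanishing at (x:y) = (2:3) and (0:1).
M₁ = 2·S₀ + 3·S₁ = [[8, 12, 0], [-12, -18, 0]] = 2·[2, -3][2, 3, 0]ᵀ and M₂ = S₁ = [[2, 2, 2], [0, 0, 0]] = 2·[1, 0][1, 1, 1]ᵀ, so take a₁ = [2, -3], b₁ = [2, 3, 0], a₂ = [1, 0], b₂ = [1, 1, 1].
Each slice is an integer combination of E₁ = a₁b₁ᵀ and E₂ = a₂b₂ᵀ: S₀ = E₁ − 3·E₂, S₁ = 2·E₂, S₂ = E₁ + 3·E₂; reading off coefficients, c₁ = [1, 0, 1] and c₂ = [-3, 2, 3].
Hence T = [2, -3] ⊗ [2, 3, 0] ⊗ [1, 0, 1] + [1, 0] ⊗ [1, 1, 1] ⊗ [-3, 2, 3], so rank(T) ≤ 2.
These bounds meet, so rank(T) = 2.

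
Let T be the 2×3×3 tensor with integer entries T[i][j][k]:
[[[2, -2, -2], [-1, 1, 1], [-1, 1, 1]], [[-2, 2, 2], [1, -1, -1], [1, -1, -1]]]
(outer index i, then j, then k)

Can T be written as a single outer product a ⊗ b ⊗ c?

Yes

If T = a ⊗ b ⊗ c then every fibre of T is a multiple of the corresponding factor, so read the factors off the fibres through the nonzero entry T[0,0,0] = 2.
The mode-1 fibre T[:,0,0] = [2, -2] gives a = [1, -1] (primitive direction); the mode-2 fibre T[0,:,0] = [2, -1, -1] gives b = [2, -1, -1]; then c[k] = T[0,0,k] / (a[0]·b[0]) = [2, -2, -2] / 2 = [1, -1, -1].
Expanding [1, -1] ⊗ [2, -1, -1] ⊗ [1, -1, -1] reproduces all 18 entries of T, so T = [1, -1] ⊗ [2, -1, -1] ⊗ [1, -1, -1] and rank(T) ≤ 1.
Equivalently every frontal slice T[:,:,k] is c[k] times the rank-1 matrix [1, -1] ⊗ [2, -1, -1]. So T has rank 1 (it is nonzero).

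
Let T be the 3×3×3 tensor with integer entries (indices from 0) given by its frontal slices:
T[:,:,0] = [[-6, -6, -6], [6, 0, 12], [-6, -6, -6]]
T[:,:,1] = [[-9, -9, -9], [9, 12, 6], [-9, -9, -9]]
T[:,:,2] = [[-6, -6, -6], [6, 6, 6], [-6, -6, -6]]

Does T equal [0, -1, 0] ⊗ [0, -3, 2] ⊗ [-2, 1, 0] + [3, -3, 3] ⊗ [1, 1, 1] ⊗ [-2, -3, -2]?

No

Reconstruct entry (1,2,0) from the claimed factors: Σₗ aₗ[1]bₗ[2]cₗ[0] = (-1)·(2)·(-2) + (-3)·(1)·(-2) = 10, but T[1,2,0] = 12. The claim is false.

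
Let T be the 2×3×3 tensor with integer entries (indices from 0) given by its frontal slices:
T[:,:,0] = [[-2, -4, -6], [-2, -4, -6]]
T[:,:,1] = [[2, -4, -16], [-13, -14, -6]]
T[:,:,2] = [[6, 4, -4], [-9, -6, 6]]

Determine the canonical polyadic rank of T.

Lower bound: in the mode-3 unfolding of T (rows indexed by k, columns by (i,j)) the 2×2 minor on rows k ∈ {0, 1}, columns (i,j) ∈ {(0,0), (0,1)} is det [[-2, -4], [2, -4]] = 16 ≠ 0, so that unfolding has rank ≥ 2 and hence rank(T) ≥ 2 (CP rank is at least every unfolding rank, though it can be larger).
Upper bound: with S_k = T[:,:,k], the two rank-1 terms a₁b₁ᵀ, a₂b₂ᵀ are the rank-1 members of the pencil x·S₀ + y·S₁.
The 2×2 minor of x·S₀ + y·S₁ on rows {0,1}, columns {0,1} is −40·xy − 80·y² = (-40)·(x + 2·y)(y), vanishing at (x:y) = (2:-1) and (1:0).
M₁ = 2·S₀ − S₁ = [[-6, -4, 4], [9, 6, -6]] = −[2, -3][3, 2, -2]ᵀ and M₂ = S₀ = [[-2, -4, -6], [-2, -4, -6]] = (-2)·[1, 1][1, 2, 3]ᵀ, so take a₁ = [2, -3], b₁ = [3, 2, -2], a₂ = [1, 1], b₂ = [1, 2, 3].
Each slice is an integer combination of E₁ = a₁b₁ᵀ and E₂ = a₂b₂ᵀ: S₀ = −2·E₂, S₁ = E₁ − 4·E₂, S₂ = E₁; reading off coefficients, c₁ = [0, 1, 1] and c₂ = [-2, -4, 0].
Hence T = [2, -3] (x) [3, 2, -2] (x) [0, 1, 1] + [1, 1] (x) [1, 2, 3] (x) [-2, -4, 0], so rank(T) ≤ 2.
These bounds meet, so rank(T) = 2.

2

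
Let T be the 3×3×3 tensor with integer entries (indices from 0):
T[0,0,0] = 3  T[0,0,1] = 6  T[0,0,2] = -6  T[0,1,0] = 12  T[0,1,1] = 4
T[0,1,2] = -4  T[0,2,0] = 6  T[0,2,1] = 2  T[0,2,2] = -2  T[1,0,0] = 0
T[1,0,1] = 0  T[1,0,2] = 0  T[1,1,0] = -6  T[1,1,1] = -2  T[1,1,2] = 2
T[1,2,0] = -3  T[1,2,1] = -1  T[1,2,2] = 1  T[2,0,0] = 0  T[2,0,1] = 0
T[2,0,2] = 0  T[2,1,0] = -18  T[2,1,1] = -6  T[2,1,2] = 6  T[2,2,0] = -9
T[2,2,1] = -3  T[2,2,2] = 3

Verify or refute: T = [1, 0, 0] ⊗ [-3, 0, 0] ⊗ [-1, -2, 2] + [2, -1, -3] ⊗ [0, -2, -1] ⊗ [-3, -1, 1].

Yes

Reconstruct entrywise from the claimed factors. For example, T[2,2,0] = -9 and Σₗ aₗ[2]bₗ[2]cₗ[0] = (0)·(0)·(-1) + (-3)·(-1)·(-3) = -9; checking all 27 entries, every one matches. The claim holds.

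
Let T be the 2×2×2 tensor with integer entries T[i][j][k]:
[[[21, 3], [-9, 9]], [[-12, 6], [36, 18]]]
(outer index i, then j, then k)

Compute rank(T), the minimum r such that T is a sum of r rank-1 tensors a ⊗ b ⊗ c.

Lower bound: the mode-3 unfolding of T (rows indexed by k, columns by (i,j) = (0,0), (0,1), (1,0), (1,1)) is [[21, -9, -12, 36], [3, 9, 6, 18]].
There the 2×2 minor on rows k ∈ {0, 1}, columns (i,j) ∈ {(0,0), (0,1)} is det [[21, -9], [3, 9]] = 216 ≠ 0, so this unfolding has rank ≥ 2; CP rank is at least every unfolding rank, so rank(T) ≥ 2. (Flattening ranks never certify an upper bound on CP rank; for that we must actually write T with 2 rank-1 terms.)
Upper bound — finding two terms. Write S_k = T[:,:,k] for the frontal slices: S₀ = [[21, -9], [-12, 36]], S₁ = [[3, 9], [6, 18]].
If T = a₁ ⊗ b₁ ⊗ c₁ + a₂ ⊗ b₂ ⊗ c₂ then each S_k = c₁[k]·a₁b₁ᵀ + c₂[k]·a₂b₂ᵀ. S₀ and S₁ are linearly independent, so a₁b₁ᵀ and a₂b₂ᵀ must span the same plane of matrices: they are the rank-1 matrices of the form x·S₀ + y·S₁.
det(x·S₀ + y·S₁) is 648·x² + 648·xy = 648·(x + y)(x), vanishing at (x:y) = (1:-1) and (0:1).
M₁ = S₀ − S₁ = [[18, -18], [-18, 18]] = 18·(1, -1)(1, -1)ᵀ and M₂ = S₁ = [[3, 9], [6, 18]] = 3·(1, 2)(1, 3)ᵀ, so take a₁ = (1, -1), b₁ = (1, -1), a₂ = (1, 2), b₂ = (1, 3).
Each slice is an integer combination of E₁ = a₁b₁ᵀ and E₂ = a₂b₂ᵀ: S₀ = 18·E₁ + 3·E₂, S₁ = 3·E₂; reading off coefficients, c₁ = (18, 0) and c₂ = (3, 3).
Hence T = (1, -1) ⊗ (1, -1) ⊗ (18, 0) + (1, 2) ⊗ (1, 3) ⊗ (3, 3), so rank(T) ≤ 2.
These bounds meet, so rank(T) = 2.

2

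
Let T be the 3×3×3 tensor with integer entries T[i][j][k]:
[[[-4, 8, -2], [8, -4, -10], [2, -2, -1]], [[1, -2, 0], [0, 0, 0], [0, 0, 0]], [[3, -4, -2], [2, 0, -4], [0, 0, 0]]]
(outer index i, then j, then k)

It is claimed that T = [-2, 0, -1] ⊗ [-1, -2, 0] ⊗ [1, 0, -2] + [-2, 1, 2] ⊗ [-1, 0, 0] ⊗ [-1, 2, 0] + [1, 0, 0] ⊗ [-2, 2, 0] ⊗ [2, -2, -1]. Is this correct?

Reconstruct entry (0,2,0) from the claimed factors: Σₗ aₗ[0]bₗ[2]cₗ[0] = (-2)·(0)·(1) + (-2)·(0)·(-1) + (1)·(0)·(2) = 0, but T[0,2,0] = 2. The claim is false.

No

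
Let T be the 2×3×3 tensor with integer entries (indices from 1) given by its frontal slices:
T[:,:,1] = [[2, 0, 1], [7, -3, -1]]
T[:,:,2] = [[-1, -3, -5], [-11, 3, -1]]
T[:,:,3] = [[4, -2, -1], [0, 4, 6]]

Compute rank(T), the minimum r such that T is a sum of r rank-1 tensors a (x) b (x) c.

Lower bound: in the mode-3 unfolding of T (rows indexed by k, columns by (i,j)) the 3×3 minor on rows k ∈ {1, 2, 3}, columns (i,j) ∈ {(1,1), (1,2), (2,1)} is det [[2, 0, 7], [-1, -3, -11], [4, -2, 0]] = 54 ≠ 0, so that unfolding has rank ≥ 3 and hence rank(T) ≥ 3 (CP rank is at least every unfolding rank, though it can be larger).
Upper bound: T is a sum of 3 rank-1 terms, T = [1, -2] (x) [1, -1, -1] (x) [-2, 1, 2] + [1, 2] (x) [2, 0, 1] (x) [1, -2, 1] + [2, -1] (x) [1, -1, -1] (x) [1, 1, 0] (written with every a and b primitive with positive leading entry and the scale carried by c; CP decompositions are not unique, and this one is verified by expanding entrywise), so rank(T) ≤ 3.
These bounds meet, so rank(T) = 3.

3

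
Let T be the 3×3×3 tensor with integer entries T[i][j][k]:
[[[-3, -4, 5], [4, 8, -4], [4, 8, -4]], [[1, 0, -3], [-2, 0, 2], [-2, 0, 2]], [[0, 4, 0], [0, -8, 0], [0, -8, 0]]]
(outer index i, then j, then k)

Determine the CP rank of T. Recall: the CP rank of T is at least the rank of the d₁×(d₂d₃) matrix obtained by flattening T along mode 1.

3

Lower bound: in the mode-3 unfolding of T (rows indexed by k, columns by (i,j)) the 3×3 minor on rows k ∈ {0, 1, 2}, columns (i,j) ∈ {(0,0), (0,1), (1,1)} is det [[-3, 4, -2], [-4, 8, 0], [5, -4, 2]] = 32 ≠ 0, so that unfolding has rank ≥ 3 and hence rank(T) ≥ 3 (CP rank is at least every unfolding rank, though it can be larger).
Upper bound: T is a sum of 3 rank-1 terms, T = [1, -1, 0] ⊗ [1, 0, 0] ⊗ [1, 0, 1] + [1, 0, -1] ⊗ [1, -2, -2] ⊗ [0, -4, 0] + [2, -1, 0] ⊗ [1, -1, -1] ⊗ [-2, 0, 2] (one valid choice — decompositions are not unique — normalised so each a, b is primitive with positive first nonzero entry; check it by expanding all entries), so rank(T) ≤ 3.
These bounds meet, so rank(T) = 3.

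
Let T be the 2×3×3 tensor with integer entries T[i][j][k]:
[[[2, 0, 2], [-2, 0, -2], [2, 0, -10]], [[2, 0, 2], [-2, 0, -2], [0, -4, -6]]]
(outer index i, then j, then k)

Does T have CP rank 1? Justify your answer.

No

The mode-3 unfolding of T (rows indexed by k, columns by (i,j) = (0,0), (0,1), (0,2), (1,0), (1,1), (1,2)) is [[2, -2, 2, 2, -2, 0], [0, 0, 0, 0, 0, -4], [2, -2, -10, 2, -2, -6]].
There the 3×3 minor on rows k ∈ {0, 1, 2}, columns (i,j) ∈ {(0,0), (0,2), (1,2)} is det [[2, 2, 0], [0, 0, -4], [2, -10, -6]] = -96 ≠ 0, so this unfolding has rank ≥ 3; CP rank is at least every unfolding rank, so rank(T) ≥ 3.
In particular rank(T) ≥ 3 > 1, so T is not rank-1.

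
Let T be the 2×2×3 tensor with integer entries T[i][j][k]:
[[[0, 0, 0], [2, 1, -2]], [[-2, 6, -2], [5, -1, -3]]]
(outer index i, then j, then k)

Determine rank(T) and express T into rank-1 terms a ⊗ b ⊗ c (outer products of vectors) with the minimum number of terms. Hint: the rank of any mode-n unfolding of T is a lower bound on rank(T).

Lower bound: the mode-2 unfolding of T (rows indexed by j, columns by (i,k) = (0,0), (0,1), (0,2), (1,0), (1,1), (1,2)) is [[0, 0, 0, -2, 6, -2], [2, 1, -2, 5, -1, -3]].
There the 2×2 minor on rows j ∈ {0, 1}, columns (i,k) ∈ {(0,0), (1,0)} is det [[0, -2], [2, 5]] = 4 ≠ 0, so this unfolding has rank ≥ 2; CP rank is at least every unfolding rank, so rank(T) ≥ 2. (Unfolding ranks only ever bound the CP rank from below — rank(T) can be strictly larger than all of them — so the matching upper bound has to come from an explicit 2-term decomposition.)
Upper bound — finding two terms. Write S_k = T[:,:,k] for the frontal slices: S₀ = [[0, 2], [-2, 5]], S₁ = [[0, 1], [6, -1]], S₂ = [[0, -2], [-2, -3]].
If T = a₁ ⊗ b₁ ⊗ c₁ + a₂ ⊗ b₂ ⊗ c₂ then each S_k = c₁[k]·a₁b₁ᵀ + c₂[k]·a₂b₂ᵀ. S₀ and S₁ are linearly independent, so a₁b₁ᵀ and a₂b₂ᵀ must span the same plane of matrices: they are the rank-1 matrices of the form x·S₀ + y·S₁.
det(x·S₀ + y·S₁) is 4·x² − 10·xy − 6·y² = 2·(x − 3·y)(2·x + y), vanishing at (x:y) = (3:1) and (1:-2).
M₁ = 3·S₀ + S₁ = [[0, 7], [0, 14]] = 7·(1, 2)(0, 1)ᵀ and M₂ = S₀ − 2·S₁ = [[0, 0], [-14, 7]] = (-7)·(0, 1)(2, -1)ᵀ, so take a₁ = (1, 2), b₁ = (0, 1), a₂ = (0, 1), b₂ = (2, -1).
Each slice is an integer combination of E₁ = a₁b₁ᵀ and E₂ = a₂b₂ᵀ: S₀ = 2·E₁ − E₂, S₁ = E₁ + 3·E₂, S₂ = −2·E₁ − E₂; reading off coefficients, c₁ = (2, 1, -2) and c₂ = (-1, 3, -1).
Hence T = (1, 2) ⊗ (0, 1) ⊗ (2, 1, -2) + (0, 1) ⊗ (2, -1) ⊗ (-1, 3, -1), so rank(T) ≤ 2.
These bounds meet, so rank(T) = 2.

rank(T) = 2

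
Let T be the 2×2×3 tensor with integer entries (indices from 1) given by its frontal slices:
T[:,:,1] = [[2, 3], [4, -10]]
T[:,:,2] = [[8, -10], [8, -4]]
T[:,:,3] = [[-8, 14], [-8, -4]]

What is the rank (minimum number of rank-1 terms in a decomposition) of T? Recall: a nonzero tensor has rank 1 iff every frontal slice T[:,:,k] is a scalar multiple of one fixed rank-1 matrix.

Lower bound: the mode-3 unfolding of T (rows indexed by k, columns by (i,j) = (1,1), (1,2), (2,1), (2,2)) is [[2, 3, 4, -10], [8, -10, 8, -4], [-8, 14, -8, -4]].
There the 3×3 minor on rows k ∈ {1, 2, 3}, columns (i,j) ∈ {(1,1), (1,2), (2,1)} is det [[2, 3, 4], [8, -10, 8], [-8, 14, -8]] = 64 ≠ 0, so this unfolding has rank ≥ 3; CP rank is at least every unfolding rank, so rank(T) ≥ 3. (This is only a lower bound: in general the CP rank may exceed every unfolding rank, so we still need to exhibit 3 rank-1 terms summing to T.)
Upper bound: T is a sum of 3 rank-1 terms, T = [1, -2] ⊗ [0, 1] ⊗ [4, 0, 4] + [1, 0] ⊗ [1, -2] ⊗ [0, 4, -4] + [1, 2] ⊗ [2, -1] ⊗ [1, 2, -2] (one valid choice — decompositions are not unique — normalised so each a, b is primitive with positive first nonzero entry; check it by expanding all entries), so rank(T) ≤ 3.
These bounds meet, so rank(T) = 3.

3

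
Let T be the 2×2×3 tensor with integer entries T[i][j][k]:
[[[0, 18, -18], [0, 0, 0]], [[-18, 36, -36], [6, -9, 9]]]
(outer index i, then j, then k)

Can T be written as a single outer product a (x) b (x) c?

No

The mode-2 unfolding of T (rows indexed by j, columns by (i,k) = (0,0), (0,1), (0,2), (1,0), (1,1), (1,2)) is [[0, 18, -18, -18, 36, -36], [0, 0, 0, 6, -9, 9]].
There the 2×2 minor on rows j ∈ {0, 1}, columns (i,k) ∈ {(0,1), (1,0)} is det [[18, -18], [0, 6]] = 108 ≠ 0, so this unfolding has rank ≥ 2; CP rank is at least every unfolding rank, so rank(T) ≥ 2.
In particular rank(T) ≥ 2 > 1, so T is not rank-1.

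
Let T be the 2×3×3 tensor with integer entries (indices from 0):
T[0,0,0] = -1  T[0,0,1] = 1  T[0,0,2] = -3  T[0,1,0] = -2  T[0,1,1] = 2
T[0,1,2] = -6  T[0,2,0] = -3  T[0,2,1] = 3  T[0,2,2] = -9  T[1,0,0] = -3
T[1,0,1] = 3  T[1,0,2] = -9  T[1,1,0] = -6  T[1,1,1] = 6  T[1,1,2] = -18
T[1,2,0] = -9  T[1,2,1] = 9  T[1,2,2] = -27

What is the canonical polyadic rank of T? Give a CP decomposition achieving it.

Lower bound: T ≠ 0 (e.g. T[0,0,0] = -1), so rank(T) ≥ 1.
Upper bound: if T = a ⊗ b ⊗ c then every fibre of T is a multiple of the corresponding factor, so read the factors off the fibres through the nonzero entry T[0,0,0] = -1.
The mode-1 fibre T[:,0,0] = [-1, -3] gives a = (1, 3) (primitive direction); the mode-2 fibre T[0,:,0] = [-1, -2, -3] gives b = (1, 2, 3); then c[k] = T[0,0,k] / (a[0]·b[0]) = [-1, 1, -3] / 1 = (-1, 1, -3).
Expanding (1, 3) ⊗ (1, 2, 3) ⊗ (-1, 1, -3) reproduces all 18 entries of T, so T = (1, 3) ⊗ (1, 2, 3) ⊗ (-1, 1, -3) and rank(T) ≤ 1.
These bounds meet, so rank(T) = 1.

rank(T) = 1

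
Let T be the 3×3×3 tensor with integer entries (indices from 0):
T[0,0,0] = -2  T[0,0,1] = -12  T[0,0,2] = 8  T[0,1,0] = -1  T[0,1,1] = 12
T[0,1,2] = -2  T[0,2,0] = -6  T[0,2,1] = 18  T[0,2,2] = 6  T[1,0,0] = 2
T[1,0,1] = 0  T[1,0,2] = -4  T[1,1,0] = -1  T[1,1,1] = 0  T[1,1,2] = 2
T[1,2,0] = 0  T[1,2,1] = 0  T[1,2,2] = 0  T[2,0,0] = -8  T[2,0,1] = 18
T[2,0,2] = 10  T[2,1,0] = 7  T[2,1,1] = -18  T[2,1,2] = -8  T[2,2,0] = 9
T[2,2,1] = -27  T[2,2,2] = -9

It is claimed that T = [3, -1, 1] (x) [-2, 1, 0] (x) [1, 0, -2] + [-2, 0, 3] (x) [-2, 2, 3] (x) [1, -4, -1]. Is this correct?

Reconstruct entry (0,0,1) from the claimed factors: Σₗ aₗ[0]bₗ[0]cₗ[1] = (3)·(-2)·(0) + (-2)·(-2)·(-4) = -16, but T[0,0,1] = -12. The claim is false.

No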